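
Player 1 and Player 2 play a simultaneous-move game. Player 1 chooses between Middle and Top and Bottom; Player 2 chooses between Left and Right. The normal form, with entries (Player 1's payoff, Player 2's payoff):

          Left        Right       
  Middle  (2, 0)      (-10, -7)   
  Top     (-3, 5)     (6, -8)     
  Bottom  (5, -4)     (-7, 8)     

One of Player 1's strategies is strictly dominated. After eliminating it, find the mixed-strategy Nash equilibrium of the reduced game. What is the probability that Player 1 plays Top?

Player 1's strategy Middle is strictly dominated by Bottom: 5 > 2 and -7 > -10. Eliminate Middle.
For Player 2 to be willing to mix, Player 2 must be indifferent between Left and Right, which pins down Player 1's mix.
  Player 2's payoff from Left: p·5 + (1−p)·(-4) = 9p - 4
  Player 2's payoff from Right: p·(-8) + (1−p)·8 = -16p + 8
  9p - 4 = -16p + 8  ⇒  25p = 12  ⇒  p = 12/25.

p = 12/25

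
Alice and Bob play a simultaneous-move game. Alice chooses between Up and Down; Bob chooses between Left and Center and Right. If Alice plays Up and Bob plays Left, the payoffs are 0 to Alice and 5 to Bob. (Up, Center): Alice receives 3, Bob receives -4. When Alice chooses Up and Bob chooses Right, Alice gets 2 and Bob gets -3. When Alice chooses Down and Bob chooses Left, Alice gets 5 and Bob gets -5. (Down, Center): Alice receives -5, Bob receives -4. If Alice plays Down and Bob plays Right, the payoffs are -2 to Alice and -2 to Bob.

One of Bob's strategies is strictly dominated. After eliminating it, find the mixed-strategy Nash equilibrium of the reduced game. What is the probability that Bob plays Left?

q = 4/9

Bob's strategy Center is strictly dominated by Right: -3 > -4 and -2 > -4. Eliminate Center.
Set Alice's expected payoff from Up equal to that from Down:
  Alice's payoff to Up: q·0 + (1−q)·2 = -2q + 2
  Alice's payoff to Down: q·5 + (1−q)·(-2) = 7q - 2
  -2q + 2 = 7q - 2  ⇒  -9q = -4  ⇒  q = 4/9.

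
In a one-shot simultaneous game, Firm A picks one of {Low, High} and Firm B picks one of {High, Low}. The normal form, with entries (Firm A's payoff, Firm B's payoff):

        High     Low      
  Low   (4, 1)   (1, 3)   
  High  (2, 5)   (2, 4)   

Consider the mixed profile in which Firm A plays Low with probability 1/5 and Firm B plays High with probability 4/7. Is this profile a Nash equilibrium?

Given Firm A's mix p = 1/5, Firm B's payoff from High is 21/5 but from Low is 19/5. Firm B strictly prefers High, so Firm B would not mix.
So the proposed profile is not a Nash equilibrium.

No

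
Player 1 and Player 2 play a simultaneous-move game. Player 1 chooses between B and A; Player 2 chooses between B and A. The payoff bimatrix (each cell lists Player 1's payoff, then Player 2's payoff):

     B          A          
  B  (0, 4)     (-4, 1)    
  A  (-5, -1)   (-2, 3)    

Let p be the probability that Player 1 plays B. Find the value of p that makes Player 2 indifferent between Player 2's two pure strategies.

For Player 2 to be willing to mix, Player 2 must be indifferent between B and A, which pins down Player 1's mix.
  Player 2's expected payoff from B: p·4 + (1−p)·(-1) = 5p - 1
  Player 2's expected payoff from A: p·1 + (1−p)·3 = -2p + 3
  5p - 1 = -2p + 3  ⇒  7p = 4  ⇒  p = 4/7.

p = 4/7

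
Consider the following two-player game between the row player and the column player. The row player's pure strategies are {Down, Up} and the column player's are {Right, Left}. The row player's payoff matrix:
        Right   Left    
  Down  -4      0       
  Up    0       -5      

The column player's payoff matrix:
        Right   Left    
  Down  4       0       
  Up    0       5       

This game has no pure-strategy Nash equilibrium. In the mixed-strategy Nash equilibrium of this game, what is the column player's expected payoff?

20/9

Set the column player's expected payoff from Right equal to that from Left:
  the column player's payoff to Right: p·4 + (1−p)·0 = 4p
  the column player's payoff to Left: p·0 + (1−p)·5 = -5p + 5
  4p = -5p + 5  ⇒  9p = 5  ⇒  p = 5/9.
At equilibrium the column player is indifferent across columns, so the column player's payoff equals the payoff from Right: (5/9)·4 + (4/9)·0 = 20/9.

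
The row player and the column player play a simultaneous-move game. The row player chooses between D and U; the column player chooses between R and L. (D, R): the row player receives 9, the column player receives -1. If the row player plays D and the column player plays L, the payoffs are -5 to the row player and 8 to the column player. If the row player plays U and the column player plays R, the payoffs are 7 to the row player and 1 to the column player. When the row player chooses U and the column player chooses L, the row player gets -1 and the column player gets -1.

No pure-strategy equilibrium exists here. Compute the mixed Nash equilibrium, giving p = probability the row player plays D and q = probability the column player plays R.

For the column player to be willing to mix, the column player must be indifferent between R and L, which pins down the row player's mix.
  the column player's payoff from R: p·(-1) + (1−p)·1 = -2p + 1
  the column player's payoff from L: p·8 + (1−p)·(-1) = 9p - 1
  -2p + 1 = 9p - 1  ⇒  -11p = -2  ⇒  p = 2/11.
Set the row player's expected payoff from D equal to that from U:
  the row player's expected payoff from D: q·9 + (1−q)·(-5) = 14q - 5
  the row player's expected payoff from U: q·7 + (1−q)·(-1) = 8q - 1
  14q - 5 = 8q - 1  ⇒  6q = 4  ⇒  q = 2/3.

p = 2/11, q = 2/3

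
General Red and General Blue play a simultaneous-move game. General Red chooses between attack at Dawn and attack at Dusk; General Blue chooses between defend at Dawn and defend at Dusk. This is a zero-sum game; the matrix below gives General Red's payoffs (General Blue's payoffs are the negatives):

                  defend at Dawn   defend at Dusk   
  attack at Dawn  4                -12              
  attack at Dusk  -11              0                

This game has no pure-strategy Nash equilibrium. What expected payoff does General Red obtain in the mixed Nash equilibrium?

General Blue's mix must leave General Red indifferent between attack at Dawn and attack at Dusk.
  General Red's payoff from attack at Dawn: q·4 + (1−q)·(-12) = 16q - 12
  General Red's payoff from attack at Dusk: q·(-11) + (1−q)·0 = -11q
  16q - 12 = -11q  ⇒  27q = 12  ⇒  q = 4/9.
At equilibrium General Red is indifferent across rows, so General Red's payoff equals the payoff from attack at Dawn: (4/9)·4 + (5/9)·(-12) = -44/9.

-44/9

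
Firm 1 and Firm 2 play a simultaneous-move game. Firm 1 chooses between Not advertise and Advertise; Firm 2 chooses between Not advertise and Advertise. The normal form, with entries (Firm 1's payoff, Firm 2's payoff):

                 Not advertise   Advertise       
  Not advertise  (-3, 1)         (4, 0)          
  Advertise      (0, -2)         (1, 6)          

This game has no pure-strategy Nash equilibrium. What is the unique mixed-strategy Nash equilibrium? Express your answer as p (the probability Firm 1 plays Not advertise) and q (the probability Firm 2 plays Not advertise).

p = 8/9, q = 1/2

Firm 1's mix must leave Firm 2 indifferent between Not advertise and Advertise.
  Firm 2's payoff from Not advertise: p·1 + (1−p)·(-2) = 3p - 2
  Firm 2's payoff from Advertise: p·0 + (1−p)·6 = -6p + 6
  3p - 2 = -6p + 6  ⇒  9p = 8  ⇒  p = 8/9.
Set Firm 1's expected payoff from Not advertise equal to that from Advertise:
  Firm 1's expected payoff from Not advertise: q·(-3) + (1−q)·4 = -7q + 4
  Firm 1's expected payoff from Advertise: q·0 + (1−q)·1 = -q + 1
  -7q + 4 = -q + 1  ⇒  -6q = -3  ⇒  q = 1/2.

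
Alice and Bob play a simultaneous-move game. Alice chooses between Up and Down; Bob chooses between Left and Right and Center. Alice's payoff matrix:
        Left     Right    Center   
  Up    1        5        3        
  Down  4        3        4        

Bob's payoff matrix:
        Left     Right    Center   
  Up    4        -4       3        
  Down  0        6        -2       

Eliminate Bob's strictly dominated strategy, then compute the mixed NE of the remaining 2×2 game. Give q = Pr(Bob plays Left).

Bob's strategy Center is strictly dominated by Left: 4 > 3 and 0 > -2. Eliminate Center.
For Alice to be willing to mix, Alice must be indifferent between Up and Down, which pins down Bob's mix.
  Alice's payoff from Up: q·1 + (1−q)·5 = -4q + 5
  Alice's payoff from Down: q·4 + (1−q)·3 = q + 3
  -4q + 5 = q + 3  ⇒  -5q = -2  ⇒  q = 2/5.

q = 2/5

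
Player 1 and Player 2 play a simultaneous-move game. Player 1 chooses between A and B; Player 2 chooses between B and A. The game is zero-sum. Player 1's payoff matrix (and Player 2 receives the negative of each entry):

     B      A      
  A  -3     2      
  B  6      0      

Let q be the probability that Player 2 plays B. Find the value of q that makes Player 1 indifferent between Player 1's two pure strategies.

q = 2/11

For Player 1 to be willing to mix, Player 1 must be indifferent between A and B, which pins down Player 2's mix.
  Player 1's payoff to A: q·(-3) + (1−q)·2 = -5q + 2
  Player 1's payoff to B: q·6 + (1−q)·0 = 6q
  -5q + 2 = 6q  ⇒  -11q = -2  ⇒  q = 2/11.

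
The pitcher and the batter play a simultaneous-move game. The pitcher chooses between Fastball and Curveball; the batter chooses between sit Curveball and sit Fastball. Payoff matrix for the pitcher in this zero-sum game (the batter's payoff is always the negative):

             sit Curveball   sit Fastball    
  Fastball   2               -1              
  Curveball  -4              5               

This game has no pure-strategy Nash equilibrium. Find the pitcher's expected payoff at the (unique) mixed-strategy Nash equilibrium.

The pitcher's indifference between Fastball and Curveball determines the batter's mixing probability q:
  the pitcher's payoff to Fastball: q·2 + (1−q)·(-1) = 3q - 1
  the pitcher's payoff to Curveball: q·(-4) + (1−q)·5 = -9q + 5
  3q - 1 = -9q + 5  ⇒  12q = 6  ⇒  q = 1/2.
At equilibrium the pitcher is indifferent across rows, so the pitcher's payoff equals the payoff from Fastball: (1/2)·2 + (1/2)·(-1) = 1/2.

1/2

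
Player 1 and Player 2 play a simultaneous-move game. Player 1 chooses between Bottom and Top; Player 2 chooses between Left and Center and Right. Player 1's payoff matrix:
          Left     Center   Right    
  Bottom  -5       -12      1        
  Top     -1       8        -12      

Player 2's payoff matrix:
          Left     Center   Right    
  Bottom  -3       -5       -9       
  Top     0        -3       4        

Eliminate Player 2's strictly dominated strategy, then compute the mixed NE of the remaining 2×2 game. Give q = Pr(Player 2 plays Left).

q = 13/17

Player 2's strategy Center is strictly dominated by Left: -3 > -5 and 0 > -3. Eliminate Center.
Player 1's indifference between Bottom and Top determines Player 2's mixing probability q:
  Player 1's expected payoff from Bottom: q·(-5) + (1−q)·1 = -6q + 1
  Player 1's expected payoff from Top: q·(-1) + (1−q)·(-12) = 11q - 12
  -6q + 1 = 11q - 12  ⇒  -17q = -13  ⇒  q = 13/17.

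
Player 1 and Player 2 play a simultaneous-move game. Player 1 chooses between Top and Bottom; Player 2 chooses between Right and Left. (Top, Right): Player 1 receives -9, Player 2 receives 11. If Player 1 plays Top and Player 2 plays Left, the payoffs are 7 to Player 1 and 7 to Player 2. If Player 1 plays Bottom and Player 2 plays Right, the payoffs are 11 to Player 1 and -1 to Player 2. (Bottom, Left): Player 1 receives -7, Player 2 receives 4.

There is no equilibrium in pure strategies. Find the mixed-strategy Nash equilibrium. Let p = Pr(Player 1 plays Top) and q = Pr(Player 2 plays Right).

p = 5/9, q = 7/17

For Player 2 to be willing to mix, Player 2 must be indifferent between Right and Left, which pins down Player 1's mix.
  Player 2's payoff to Right: p·11 + (1−p)·(-1) = 12p - 1
  Player 2's payoff to Left: p·7 + (1−p)·4 = 3p + 4
  12p - 1 = 3p + 4  ⇒  9p = 5  ⇒  p = 5/9.
For Player 1 to be willing to mix, Player 1 must be indifferent between Top and Bottom, which pins down Player 2's mix.
  Player 1's payoff to Top: q·(-9) + (1−q)·7 = -16q + 7
  Player 1's payoff to Bottom: q·11 + (1−q)·(-7) = 18q - 7
  -16q + 7 = 18q - 7  ⇒  -34q = -14  ⇒  q = 7/17.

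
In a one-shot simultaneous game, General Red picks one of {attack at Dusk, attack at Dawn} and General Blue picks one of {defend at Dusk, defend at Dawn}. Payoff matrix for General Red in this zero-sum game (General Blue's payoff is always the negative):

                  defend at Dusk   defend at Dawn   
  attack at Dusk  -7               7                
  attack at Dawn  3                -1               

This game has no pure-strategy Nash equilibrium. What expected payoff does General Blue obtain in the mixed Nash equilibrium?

Set General Blue's expected payoff from defend at Dusk equal to that from defend at Dawn:
  General Blue's payoff from defend at Dusk: p·7 + (1−p)·(-3) = 10p - 3
  General Blue's payoff from defend at Dawn: p·(-7) + (1−p)·1 = -8p + 1
  10p - 3 = -8p + 1  ⇒  18p = 4  ⇒  p = 2/9.
At equilibrium General Blue is indifferent across columns, so General Blue's payoff equals the payoff from defend at Dusk: (2/9)·7 + (7/9)·(-3) = -7/9.

-7/9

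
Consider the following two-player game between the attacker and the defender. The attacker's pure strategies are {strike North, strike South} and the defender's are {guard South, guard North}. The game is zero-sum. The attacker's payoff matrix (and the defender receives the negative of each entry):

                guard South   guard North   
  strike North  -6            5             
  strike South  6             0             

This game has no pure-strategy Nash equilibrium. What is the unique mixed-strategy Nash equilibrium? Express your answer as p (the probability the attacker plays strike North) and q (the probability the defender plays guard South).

Set the defender's expected payoff from guard South equal to that from guard North:
  the defender's payoff from guard South: p·6 + (1−p)·(-6) = 12p - 6
  the defender's payoff from guard North: p·(-5) + (1−p)·0 = -5p
  12p - 6 = -5p  ⇒  17p = 6  ⇒  p = 6/17.
In a mixed equilibrium the attacker is indifferent between strike North and strike South; this condition fixes q.
  the attacker's payoff from strike North: q·(-6) + (1−q)·5 = -11q + 5
  the attacker's payoff from strike South: q·6 + (1−q)·0 = 6q
  -11q + 5 = 6q  ⇒  -17q = -5  ⇒  q = 5/17.

p = 6/17, q = 5/17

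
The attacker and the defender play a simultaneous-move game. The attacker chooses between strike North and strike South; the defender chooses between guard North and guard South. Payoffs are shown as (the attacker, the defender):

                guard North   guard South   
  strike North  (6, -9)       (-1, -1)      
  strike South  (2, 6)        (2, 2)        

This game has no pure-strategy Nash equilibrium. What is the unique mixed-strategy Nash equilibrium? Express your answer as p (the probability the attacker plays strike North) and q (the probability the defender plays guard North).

p = 1/3, q = 3/7

The attacker's mix must leave the defender indifferent between guard North and guard South.
  the defender's payoff to guard North: p·(-9) + (1−p)·6 = -15p + 6
  the defender's payoff to guard South: p·(-1) + (1−p)·2 = -3p + 2
  -15p + 6 = -3p + 2  ⇒  -12p = -4  ⇒  p = 1/3.
Set the attacker's expected payoff from strike North equal to that from strike South:
  the attacker's payoff to strike North: q·6 + (1−q)·(-1) = 7q - 1
  the attacker's payoff to strike South: q·2 + (1−q)·2 = 2
  7q - 1 = 2  ⇒  7q = 3  ⇒  q = 3/7.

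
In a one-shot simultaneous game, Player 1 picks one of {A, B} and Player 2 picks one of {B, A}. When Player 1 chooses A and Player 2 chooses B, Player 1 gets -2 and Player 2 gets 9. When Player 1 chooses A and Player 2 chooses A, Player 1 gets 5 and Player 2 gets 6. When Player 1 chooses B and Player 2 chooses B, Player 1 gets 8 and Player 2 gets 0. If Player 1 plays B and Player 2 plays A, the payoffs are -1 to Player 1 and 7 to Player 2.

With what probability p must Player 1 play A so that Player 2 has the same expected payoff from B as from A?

p = 7/10

Set Player 2's expected payoff from B equal to that from A:
  Player 2's payoff to B: p·9 + (1−p)·0 = 9p
  Player 2's payoff to A: p·6 + (1−p)·7 = -p + 7
  9p = -p + 7  ⇒  10p = 7  ⇒  p = 7/10.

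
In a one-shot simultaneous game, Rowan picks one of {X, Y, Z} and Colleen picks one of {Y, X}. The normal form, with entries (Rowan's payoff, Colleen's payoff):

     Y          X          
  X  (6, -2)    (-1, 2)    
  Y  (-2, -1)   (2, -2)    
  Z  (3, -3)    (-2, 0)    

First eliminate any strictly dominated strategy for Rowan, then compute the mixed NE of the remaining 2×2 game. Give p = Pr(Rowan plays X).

p = 1/5

Rowan's strategy Z is strictly dominated by X: 6 > 3 and -1 > -2. Eliminate Z.
Colleen's indifference between Y and X determines Rowan's mixing probability p:
  Colleen's expected payoff from Y: p·(-2) + (1−p)·(-1) = -p - 1
  Colleen's expected payoff from X: p·2 + (1−p)·(-2) = 4p - 2
  -p - 1 = 4p - 2  ⇒  -5p = -1  ⇒  p = 1/5.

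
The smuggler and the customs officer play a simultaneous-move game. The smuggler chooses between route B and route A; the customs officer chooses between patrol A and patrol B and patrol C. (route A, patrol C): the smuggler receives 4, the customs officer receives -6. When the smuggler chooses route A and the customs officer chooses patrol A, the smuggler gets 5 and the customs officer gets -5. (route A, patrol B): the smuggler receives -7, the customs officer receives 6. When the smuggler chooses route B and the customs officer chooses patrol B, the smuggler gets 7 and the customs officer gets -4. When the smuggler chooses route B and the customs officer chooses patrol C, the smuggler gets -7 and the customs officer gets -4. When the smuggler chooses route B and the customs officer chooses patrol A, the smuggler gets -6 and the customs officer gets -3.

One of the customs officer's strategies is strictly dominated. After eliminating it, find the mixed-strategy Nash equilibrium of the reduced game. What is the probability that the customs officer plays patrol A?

q = 14/25

The customs officer's strategy patrol C is strictly dominated by patrol A: -3 > -4 and -5 > -6. Eliminate patrol C.
The smuggler's indifference between route B and route A determines the customs officer's mixing probability q:
  the smuggler's payoff from route B: q·(-6) + (1−q)·7 = -13q + 7
  the smuggler's payoff from route A: q·5 + (1−q)·(-7) = 12q - 7
  -13q + 7 = 12q - 7  ⇒  -25q = -14  ⇒  q = 14/25.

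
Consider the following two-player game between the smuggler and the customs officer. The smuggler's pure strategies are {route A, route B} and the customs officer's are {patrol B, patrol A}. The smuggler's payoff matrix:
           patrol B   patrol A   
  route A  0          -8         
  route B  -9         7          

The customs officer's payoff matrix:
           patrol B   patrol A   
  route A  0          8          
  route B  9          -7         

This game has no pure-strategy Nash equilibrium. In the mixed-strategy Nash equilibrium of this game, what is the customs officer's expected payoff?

3

The smuggler's mix must leave the customs officer indifferent between patrol B and patrol A.
  the customs officer's payoff from patrol B: p·0 + (1−p)·9 = -9p + 9
  the customs officer's payoff from patrol A: p·8 + (1−p)·(-7) = 15p - 7
  -9p + 9 = 15p - 7  ⇒  -24p = -16  ⇒  p = 2/3.
At equilibrium the customs officer is indifferent across columns, so the customs officer's payoff equals the payoff from patrol B: (2/3)·0 + (1/3)·9 = 3.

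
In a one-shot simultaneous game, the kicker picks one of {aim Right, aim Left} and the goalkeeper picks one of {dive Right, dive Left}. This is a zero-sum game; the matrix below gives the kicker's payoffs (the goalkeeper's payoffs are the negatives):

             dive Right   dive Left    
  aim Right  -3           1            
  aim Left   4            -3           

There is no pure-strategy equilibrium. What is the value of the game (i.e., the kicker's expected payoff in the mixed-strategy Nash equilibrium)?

v = -5/11

For the kicker to be willing to mix, the kicker must be indifferent between aim Right and aim Left, which pins down the goalkeeper's mix.
  the kicker's payoff from aim Right: q·(-3) + (1−q)·1 = -4q + 1
  the kicker's payoff from aim Left: q·4 + (1−q)·(-3) = 7q - 3
  -4q + 1 = 7q - 3  ⇒  -11q = -4  ⇒  q = 4/11.
The value is the kicker's expected payoff against this mix (using aim Right): (4/11)·(-3) + (7/11)·1 = -5/11.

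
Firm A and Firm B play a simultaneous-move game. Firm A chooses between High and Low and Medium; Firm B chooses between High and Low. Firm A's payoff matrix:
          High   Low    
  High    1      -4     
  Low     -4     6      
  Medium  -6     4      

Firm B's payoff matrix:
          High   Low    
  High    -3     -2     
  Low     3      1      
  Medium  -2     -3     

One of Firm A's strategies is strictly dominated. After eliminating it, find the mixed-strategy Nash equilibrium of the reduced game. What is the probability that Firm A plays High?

Firm A's strategy Medium is strictly dominated by Low: -4 > -6 and 6 > 4. Eliminate Medium.
For Firm B to be willing to mix, Firm B must be indifferent between High and Low, which pins down Firm A's mix.
  Firm B's payoff from High: p·(-3) + (1−p)·3 = -6p + 3
  Firm B's payoff from Low: p·(-2) + (1−p)·1 = -3p + 1
  -6p + 3 = -3p + 1  ⇒  -3p = -2  ⇒  p = 2/3.

p = 2/3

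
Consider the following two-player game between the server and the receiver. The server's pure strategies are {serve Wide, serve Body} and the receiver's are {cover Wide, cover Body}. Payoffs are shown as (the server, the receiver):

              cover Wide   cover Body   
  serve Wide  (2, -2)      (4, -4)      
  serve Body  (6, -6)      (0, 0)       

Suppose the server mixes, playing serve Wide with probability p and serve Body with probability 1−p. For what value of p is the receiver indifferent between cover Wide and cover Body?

Set the receiver's expected payoff from cover Wide equal to that from cover Body:
  the receiver's payoff to cover Wide: p·(-2) + (1−p)·(-6) = 4p - 6
  the receiver's payoff to cover Body: p·(-4) + (1−p)·0 = -4p
  4p - 6 = -4p  ⇒  8p = 6  ⇒  p = 3/4.

p = 3/4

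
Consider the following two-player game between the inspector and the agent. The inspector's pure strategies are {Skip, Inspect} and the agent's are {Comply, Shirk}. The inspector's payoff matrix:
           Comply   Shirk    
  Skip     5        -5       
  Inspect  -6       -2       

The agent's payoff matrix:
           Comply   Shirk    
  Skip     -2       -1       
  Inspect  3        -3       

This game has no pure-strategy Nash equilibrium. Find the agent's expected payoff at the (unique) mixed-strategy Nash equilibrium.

-9/7

The inspector's mix must leave the agent indifferent between Comply and Shirk.
  the agent's payoff from Comply: p·(-2) + (1−p)·3 = -5p + 3
  the agent's payoff from Shirk: p·(-1) + (1−p)·(-3) = 2p - 3
  -5p + 3 = 2p - 3  ⇒  -7p = -6  ⇒  p = 6/7.
At equilibrium the agent is indifferent across columns, so the agent's payoff equals the payoff from Comply: (6/7)·(-2) + (1/7)·3 = -9/7.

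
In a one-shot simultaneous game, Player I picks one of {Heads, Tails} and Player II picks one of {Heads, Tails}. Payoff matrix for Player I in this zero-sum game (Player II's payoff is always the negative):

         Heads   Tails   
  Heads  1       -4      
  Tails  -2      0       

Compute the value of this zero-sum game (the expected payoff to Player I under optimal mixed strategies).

v = -8/7

Set Player I's expected payoff from Heads equal to that from Tails:
  Player I's expected payoff from Heads: q·1 + (1−q)·(-4) = 5q - 4
  Player I's expected payoff from Tails: q·(-2) + (1−q)·0 = -2q
  5q - 4 = -2q  ⇒  7q = 4  ⇒  q = 4/7.
The value is Player I's expected payoff against this mix (using Heads): (4/7)·1 + (3/7)·(-4) = -8/7.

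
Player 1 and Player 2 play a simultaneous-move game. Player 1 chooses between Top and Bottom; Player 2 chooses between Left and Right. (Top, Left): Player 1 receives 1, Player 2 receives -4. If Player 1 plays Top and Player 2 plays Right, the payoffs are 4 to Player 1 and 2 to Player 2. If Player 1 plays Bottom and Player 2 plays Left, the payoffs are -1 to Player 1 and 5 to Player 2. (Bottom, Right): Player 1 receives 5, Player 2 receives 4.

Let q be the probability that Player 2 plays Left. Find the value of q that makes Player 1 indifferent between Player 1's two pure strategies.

Set Player 1's expected payoff from Top equal to that from Bottom:
  Player 1's payoff from Top: q·1 + (1−q)·4 = -3q + 4
  Player 1's payoff from Bottom: q·(-1) + (1−q)·5 = -6q + 5
  -3q + 4 = -6q + 5  ⇒  3q = 1  ⇒  q = 1/3.

q = 1/3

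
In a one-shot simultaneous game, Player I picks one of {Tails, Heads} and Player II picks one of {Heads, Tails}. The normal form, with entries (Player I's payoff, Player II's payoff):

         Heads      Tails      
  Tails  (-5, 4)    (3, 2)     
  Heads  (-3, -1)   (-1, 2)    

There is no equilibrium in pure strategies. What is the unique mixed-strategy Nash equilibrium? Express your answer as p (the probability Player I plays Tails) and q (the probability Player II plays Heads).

p = 3/5, q = 2/3

Player I's mix must leave Player II indifferent between Heads and Tails.
  Player II's payoff to Heads: p·4 + (1−p)·(-1) = 5p - 1
  Player II's payoff to Tails: p·2 + (1−p)·2 = 2
  5p - 1 = 2  ⇒  5p = 3  ⇒  p = 3/5.
Set Player I's expected payoff from Tails equal to that from Heads:
  Player I's expected payoff from Tails: q·(-5) + (1−q)·3 = -8q + 3
  Player I's expected payoff from Heads: q·(-3) + (1−q)·(-1) = -2q - 1
  -8q + 3 = -2q - 1  ⇒  -6q = -4  ⇒  q = 2/3.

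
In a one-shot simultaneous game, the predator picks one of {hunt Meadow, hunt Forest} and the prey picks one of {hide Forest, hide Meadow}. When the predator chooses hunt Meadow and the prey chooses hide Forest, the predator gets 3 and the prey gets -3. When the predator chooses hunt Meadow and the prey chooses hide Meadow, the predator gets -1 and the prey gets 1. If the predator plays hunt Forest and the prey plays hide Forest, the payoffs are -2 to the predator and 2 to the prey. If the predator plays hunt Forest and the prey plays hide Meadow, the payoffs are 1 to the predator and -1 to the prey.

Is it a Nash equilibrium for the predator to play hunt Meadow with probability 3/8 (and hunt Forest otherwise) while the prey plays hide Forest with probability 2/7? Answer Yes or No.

Given the predator's mix p = 3/8, the prey's payoff from hide Forest is 1/8 but from hide Meadow is -1/4. The prey strictly prefers hide Forest, so the prey would not mix.
So the proposed profile is not a Nash equilibrium.

No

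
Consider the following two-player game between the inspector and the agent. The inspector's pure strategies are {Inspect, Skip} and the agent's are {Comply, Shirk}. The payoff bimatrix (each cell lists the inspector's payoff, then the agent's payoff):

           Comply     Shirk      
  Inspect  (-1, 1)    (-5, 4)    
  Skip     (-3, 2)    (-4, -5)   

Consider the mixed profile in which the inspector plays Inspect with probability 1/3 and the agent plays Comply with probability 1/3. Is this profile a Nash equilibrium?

Given the inspector's mix p = 1/3, the agent's payoff from Comply is 5/3 but from Shirk is -2. The agent strictly prefers Comply, so the agent would not mix.
So the proposed profile is not a Nash equilibrium.

No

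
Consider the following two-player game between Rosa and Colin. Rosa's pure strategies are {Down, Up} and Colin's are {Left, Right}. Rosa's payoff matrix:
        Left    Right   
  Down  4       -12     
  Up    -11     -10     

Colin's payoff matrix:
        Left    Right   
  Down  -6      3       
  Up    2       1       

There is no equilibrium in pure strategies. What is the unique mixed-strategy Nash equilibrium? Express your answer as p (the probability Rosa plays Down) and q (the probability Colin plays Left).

p = 1/10, q = 2/17

For Colin to be willing to mix, Colin must be indifferent between Left and Right, which pins down Rosa's mix.
  Colin's payoff from Left: p·(-6) + (1−p)·2 = -8p + 2
  Colin's payoff from Right: p·3 + (1−p)·1 = 2p + 1
  -8p + 2 = 2p + 1  ⇒  -10p = -1  ⇒  p = 1/10.
Colin's mix must leave Rosa indifferent between Down and Up.
  Rosa's payoff to Down: q·4 + (1−q)·(-12) = 16q - 12
  Rosa's payoff to Up: q·(-11) + (1−q)·(-10) = -q - 10
  16q - 12 = -q - 10  ⇒  17q = 2  ⇒  q = 2/17.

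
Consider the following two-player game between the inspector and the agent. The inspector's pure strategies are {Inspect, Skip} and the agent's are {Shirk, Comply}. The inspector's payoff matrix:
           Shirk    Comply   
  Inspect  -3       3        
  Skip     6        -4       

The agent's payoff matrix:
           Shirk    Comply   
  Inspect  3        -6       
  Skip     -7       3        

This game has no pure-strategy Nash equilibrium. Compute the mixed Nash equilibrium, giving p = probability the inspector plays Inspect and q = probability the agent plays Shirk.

p = 10/19, q = 7/16

The inspector's mix must leave the agent indifferent between Shirk and Comply.
  the agent's expected payoff from Shirk: p·3 + (1−p)·(-7) = 10p - 7
  the agent's expected payoff from Comply: p·(-6) + (1−p)·3 = -9p + 3
  10p - 7 = -9p + 3  ⇒  19p = 10  ⇒  p = 10/19.
The inspector's indifference between Inspect and Skip determines the agent's mixing probability q:
  the inspector's payoff to Inspect: q·(-3) + (1−q)·3 = -6q + 3
  the inspector's payoff to Skip: q·6 + (1−q)·(-4) = 10q - 4
  -6q + 3 = 10q - 4  ⇒  -16q = -7  ⇒  q = 7/16.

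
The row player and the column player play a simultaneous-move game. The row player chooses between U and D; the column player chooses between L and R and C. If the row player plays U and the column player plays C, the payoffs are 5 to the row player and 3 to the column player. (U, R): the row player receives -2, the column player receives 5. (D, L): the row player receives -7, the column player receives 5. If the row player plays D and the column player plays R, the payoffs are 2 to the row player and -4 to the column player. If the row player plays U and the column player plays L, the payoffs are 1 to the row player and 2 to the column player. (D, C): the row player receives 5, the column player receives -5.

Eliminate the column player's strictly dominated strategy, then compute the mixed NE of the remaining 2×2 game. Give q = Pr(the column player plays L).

The column player's strategy C is strictly dominated by R: 5 > 3 and -4 > -5. Eliminate C.
The column player's mix must leave the row player indifferent between U and D.
  the row player's payoff from U: q·1 + (1−q)·(-2) = 3q - 2
  the row player's payoff from D: q·(-7) + (1−q)·2 = -9q + 2
  3q - 2 = -9q + 2  ⇒  12q = 4  ⇒  q = 1/3.

q = 1/3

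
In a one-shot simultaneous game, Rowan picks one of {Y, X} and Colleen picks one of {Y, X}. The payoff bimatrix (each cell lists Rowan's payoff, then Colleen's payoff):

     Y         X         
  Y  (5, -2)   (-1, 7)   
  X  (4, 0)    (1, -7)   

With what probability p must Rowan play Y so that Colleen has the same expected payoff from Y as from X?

Set Colleen's expected payoff from Y equal to that from X:
  Colleen's expected payoff from Y: p·(-2) + (1−p)·0 = -2p
  Colleen's expected payoff from X: p·7 + (1−p)·(-7) = 14p - 7
  -2p = 14p - 7  ⇒  -16p = -7  ⇒  p = 7/16.

p = 7/16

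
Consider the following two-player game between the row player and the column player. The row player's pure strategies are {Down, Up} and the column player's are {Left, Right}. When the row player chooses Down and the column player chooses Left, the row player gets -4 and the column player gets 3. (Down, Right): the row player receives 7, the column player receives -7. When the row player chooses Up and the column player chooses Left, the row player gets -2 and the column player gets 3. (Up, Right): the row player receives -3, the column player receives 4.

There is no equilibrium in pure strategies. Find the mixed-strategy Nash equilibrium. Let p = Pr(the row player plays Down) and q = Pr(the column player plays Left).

In a mixed equilibrium the column player is indifferent between Left and Right; this condition fixes p.
  the column player's payoff from Left: p·3 + (1−p)·3 = 3
  the column player's payoff from Right: p·(-7) + (1−p)·4 = -11p + 4
  3 = -11p + 4  ⇒  11p = 1  ⇒  p = 1/11.
Set the row player's expected payoff from Down equal to that from Up:
  the row player's payoff from Down: q·(-4) + (1−q)·7 = -11q + 7
  the row player's payoff from Up: q·(-2) + (1−q)·(-3) = q - 3
  -11q + 7 = q - 3  ⇒  -12q = -10  ⇒  q = 5/6.

p = 1/11, q = 5/6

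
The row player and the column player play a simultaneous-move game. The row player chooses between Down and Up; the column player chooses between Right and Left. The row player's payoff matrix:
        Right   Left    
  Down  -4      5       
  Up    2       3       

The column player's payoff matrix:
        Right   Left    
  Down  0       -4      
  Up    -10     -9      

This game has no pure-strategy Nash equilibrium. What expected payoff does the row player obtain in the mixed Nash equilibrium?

11/4

The row player's indifference between Down and Up determines the column player's mixing probability q:
  the row player's payoff from Down: q·(-4) + (1−q)·5 = -9q + 5
  the row player's payoff from Up: q·2 + (1−q)·3 = -q + 3
  -9q + 5 = -q + 3  ⇒  -8q = -2  ⇒  q = 1/4.
At equilibrium the row player is indifferent across rows, so the row player's payoff equals the payoff from Down: (1/4)·(-4) + (3/4)·5 = 11/4.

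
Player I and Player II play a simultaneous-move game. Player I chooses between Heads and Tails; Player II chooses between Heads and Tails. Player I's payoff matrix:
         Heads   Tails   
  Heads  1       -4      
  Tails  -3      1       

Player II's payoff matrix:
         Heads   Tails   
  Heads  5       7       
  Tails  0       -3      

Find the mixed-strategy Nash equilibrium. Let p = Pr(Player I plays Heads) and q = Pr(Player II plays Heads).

Set Player II's expected payoff from Heads equal to that from Tails:
  Player II's payoff from Heads: p·5 + (1−p)·0 = 5p
  Player II's payoff from Tails: p·7 + (1−p)·(-3) = 10p - 3
  5p = 10p - 3  ⇒  -5p = -3  ⇒  p = 3/5.
Player I's indifference between Heads and Tails determines Player II's mixing probability q:
  Player I's expected payoff from Heads: q·1 + (1−q)·(-4) = 5q - 4
  Player I's expected payoff from Tails: q·(-3) + (1−q)·1 = -4q + 1
  5q - 4 = -4q + 1  ⇒  9q = 5  ⇒  q = 5/9.

p = 3/5, q = 5/9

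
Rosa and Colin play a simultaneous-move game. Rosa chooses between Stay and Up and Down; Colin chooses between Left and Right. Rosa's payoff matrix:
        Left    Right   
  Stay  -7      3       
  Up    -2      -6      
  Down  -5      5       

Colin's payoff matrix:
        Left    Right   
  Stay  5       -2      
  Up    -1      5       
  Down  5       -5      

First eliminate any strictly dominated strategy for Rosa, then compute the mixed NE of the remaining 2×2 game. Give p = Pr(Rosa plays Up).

Rosa's strategy Stay is strictly dominated by Down: -5 > -7 and 5 > 3. Eliminate Stay.
For Colin to be willing to mix, Colin must be indifferent between Left and Right, which pins down Rosa's mix.
  Colin's payoff to Left: p·(-1) + (1−p)·5 = -6p + 5
  Colin's payoff to Right: p·5 + (1−p)·(-5) = 10p - 5
  -6p + 5 = 10p - 5  ⇒  -16p = -10  ⇒  p = 5/8.

p = 5/8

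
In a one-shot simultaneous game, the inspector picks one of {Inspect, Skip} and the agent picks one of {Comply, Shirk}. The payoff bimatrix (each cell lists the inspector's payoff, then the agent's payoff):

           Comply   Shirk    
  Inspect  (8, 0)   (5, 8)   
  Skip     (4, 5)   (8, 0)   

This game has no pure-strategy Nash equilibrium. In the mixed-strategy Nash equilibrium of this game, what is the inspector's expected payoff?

The inspector's indifference between Inspect and Skip determines the agent's mixing probability q:
  the inspector's payoff from Inspect: q·8 + (1−q)·5 = 3q + 5
  the inspector's payoff from Skip: q·4 + (1−q)·8 = -4q + 8
  3q + 5 = -4q + 8  ⇒  7q = 3  ⇒  q = 3/7.
At equilibrium the inspector is indifferent across rows, so the inspector's payoff equals the payoff from Inspect: (3/7)·8 + (4/7)·5 = 44/7.

44/7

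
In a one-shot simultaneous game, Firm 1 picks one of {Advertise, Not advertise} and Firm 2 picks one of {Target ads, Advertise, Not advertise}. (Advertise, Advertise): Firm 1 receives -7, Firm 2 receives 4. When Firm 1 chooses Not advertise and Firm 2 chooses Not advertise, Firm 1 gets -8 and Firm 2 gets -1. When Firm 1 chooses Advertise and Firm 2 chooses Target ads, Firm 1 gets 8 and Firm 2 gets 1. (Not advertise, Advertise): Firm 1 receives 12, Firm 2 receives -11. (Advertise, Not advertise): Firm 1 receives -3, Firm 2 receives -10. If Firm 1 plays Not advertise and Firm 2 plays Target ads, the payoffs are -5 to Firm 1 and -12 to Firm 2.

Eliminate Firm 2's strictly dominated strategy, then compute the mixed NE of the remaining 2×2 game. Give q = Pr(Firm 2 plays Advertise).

q = 5/24

Firm 2's strategy Target ads is strictly dominated by Advertise: 4 > 1 and -11 > -12. Eliminate Target ads.
For Firm 1 to be willing to mix, Firm 1 must be indifferent between Advertise and Not advertise, which pins down Firm 2's mix.
  Firm 1's payoff from Advertise: q·(-7) + (1−q)·(-3) = -4q - 3
  Firm 1's payoff from Not advertise: q·12 + (1−q)·(-8) = 20q - 8
  -4q - 3 = 20q - 8  ⇒  -24q = -5  ⇒  q = 5/24.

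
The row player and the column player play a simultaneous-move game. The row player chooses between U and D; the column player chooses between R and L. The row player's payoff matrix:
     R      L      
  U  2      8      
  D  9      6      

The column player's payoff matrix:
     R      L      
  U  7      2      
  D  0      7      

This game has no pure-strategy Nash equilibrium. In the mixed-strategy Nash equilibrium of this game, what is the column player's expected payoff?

49/12

In a mixed equilibrium the column player is indifferent between R and L; this condition fixes p.
  the column player's payoff from R: p·7 + (1−p)·0 = 7p
  the column player's payoff from L: p·2 + (1−p)·7 = -5p + 7
  7p = -5p + 7  ⇒  12p = 7  ⇒  p = 7/12.
At equilibrium the column player is indifferent across columns, so the column player's payoff equals the payoff from R: (7/12)·7 + (5/12)·0 = 49/12.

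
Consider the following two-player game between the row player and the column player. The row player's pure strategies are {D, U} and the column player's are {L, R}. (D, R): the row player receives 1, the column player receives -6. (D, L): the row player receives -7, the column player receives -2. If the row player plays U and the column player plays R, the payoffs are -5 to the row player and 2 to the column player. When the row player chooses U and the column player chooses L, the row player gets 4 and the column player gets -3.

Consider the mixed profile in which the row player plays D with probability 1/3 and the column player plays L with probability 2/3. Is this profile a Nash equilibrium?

No

Given the row player's mix p = 1/3, the column player's payoff from L is -8/3 but from R is -2/3. The column player strictly prefers R, so the column player would not mix.
So the proposed profile is not a Nash equilibrium.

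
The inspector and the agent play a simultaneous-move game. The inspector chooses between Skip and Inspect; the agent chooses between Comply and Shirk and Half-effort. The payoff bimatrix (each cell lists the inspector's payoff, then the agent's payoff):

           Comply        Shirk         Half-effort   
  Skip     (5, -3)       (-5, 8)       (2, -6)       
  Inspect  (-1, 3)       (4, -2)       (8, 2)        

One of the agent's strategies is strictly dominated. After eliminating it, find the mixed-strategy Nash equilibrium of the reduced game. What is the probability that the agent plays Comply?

The agent's strategy Half-effort is strictly dominated by Comply: -3 > -6 and 3 > 2. Eliminate Half-effort.
Set the inspector's expected payoff from Skip equal to that from Inspect:
  the inspector's expected payoff from Skip: q·5 + (1−q)·(-5) = 10q - 5
  the inspector's expected payoff from Inspect: q·(-1) + (1−q)·4 = -5q + 4
  10q - 5 = -5q + 4  ⇒  15q = 9  ⇒  q = 3/5.

q = 3/5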